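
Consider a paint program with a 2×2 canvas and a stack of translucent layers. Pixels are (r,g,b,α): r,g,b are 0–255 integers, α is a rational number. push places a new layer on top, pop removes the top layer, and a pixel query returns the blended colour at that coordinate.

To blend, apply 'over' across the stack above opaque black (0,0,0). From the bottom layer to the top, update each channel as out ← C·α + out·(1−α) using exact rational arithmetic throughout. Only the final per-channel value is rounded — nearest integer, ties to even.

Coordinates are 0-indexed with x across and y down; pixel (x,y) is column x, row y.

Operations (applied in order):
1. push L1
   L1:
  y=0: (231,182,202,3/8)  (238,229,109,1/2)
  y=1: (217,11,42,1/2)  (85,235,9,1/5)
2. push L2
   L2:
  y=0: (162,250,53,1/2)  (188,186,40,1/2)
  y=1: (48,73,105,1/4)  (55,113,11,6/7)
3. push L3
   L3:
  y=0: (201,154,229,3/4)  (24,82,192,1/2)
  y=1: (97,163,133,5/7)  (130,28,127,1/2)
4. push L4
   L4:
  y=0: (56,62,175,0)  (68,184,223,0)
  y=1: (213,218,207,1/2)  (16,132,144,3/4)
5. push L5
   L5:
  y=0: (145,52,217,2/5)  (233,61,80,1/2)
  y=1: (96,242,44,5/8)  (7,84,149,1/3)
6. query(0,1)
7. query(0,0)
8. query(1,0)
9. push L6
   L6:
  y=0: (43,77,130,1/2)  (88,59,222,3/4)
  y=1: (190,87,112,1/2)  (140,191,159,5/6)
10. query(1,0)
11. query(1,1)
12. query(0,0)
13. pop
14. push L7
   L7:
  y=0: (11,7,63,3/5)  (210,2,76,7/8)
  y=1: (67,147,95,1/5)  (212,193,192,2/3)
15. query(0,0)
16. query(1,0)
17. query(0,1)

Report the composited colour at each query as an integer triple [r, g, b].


(0,1) stack=L1,L2,L3,L4,L5; from [0,0,0]:
after L1 α=1/2: [217/2, 11/2, 21]
after L2 α=1/4: [747/8, 179/8, 42]
after L3 α=5/7: [2687/28, 3439/28, 107]
after L4 α=1/2: [8651/56, 9543/56, 157]
after L5 α=5/8: [52833/448, 96389/448, 691/8]
= [118, 215, 86]

at x=0,y=0 over L1,L2,L3,L4,L5:
+L1 (α=3/8) → [693/8, 273/4, 303/4]
+L2 (α=1/2) → [1989/16, 1273/8, 515/8]
+L3 (α=3/4) → [11637/64, 4969/32, 6011/32]
+L4 (α=0) → [11637/64, 4969/32, 6011/32]
+L5 (α=2/5) → [53471/320, 3647/32, 31921/160]
→ [167, 114, 200]

query (1,0) [L1,L2,L3,L4,L5] — begin 0,0,0
after L1 α=1/2: [119, 229/2, 109/2]
after L2 α=1/2: [307/2, 601/4, 189/4]
after L3 α=1/2: [355/4, 929/8, 957/8]
after L4 α=0: [355/4, 929/8, 957/8]
after L5 α=1/2: [1287/8, 1417/16, 1597/16]
→ [161, 89, 100]

at x=1,y=0 over L1,L2,L3,L4,L5,L6:
after L1 α=1/2: [119, 229/2, 109/2]
after L2 α=1/2: [307/2, 601/4, 189/4]
after L3 α=1/2: [355/4, 929/8, 957/8]
after L4 α=0: [355/4, 929/8, 957/8]
after L5 α=1/2: [1287/8, 1417/16, 1597/16]
after L6 α=3/4: [3399/32, 4249/64, 12253/64]
→ [106, 66, 191]

at x=1,y=1 over L1,L2,L3,L4,L5,L6:
+L1 (α=1/5) → [17, 47, 9/5]
+L2 (α=6/7) → [347/7, 725/7, 339/35]
+L3 (α=1/2) → [1257/14, 921/14, 2392/35]
+L4 (α=3/4) → [1929/56, 6465/56, 4378/35]
+L5 (α=1/3) → [2125/84, 2939/28, 4657/35]
+L6 (α=5/6) → [60925/504, 9893/56, 16241/105]
rounded: [121, 177, 155]

at x=0,y=0 over L1,L2,L3,L4,L5,L6:
after L1 α=3/8: [693/8, 273/4, 303/4]
after L2 α=1/2: [1989/16, 1273/8, 515/8]
after L3 α=3/4: [11637/64, 4969/32, 6011/32]
after L4 α=0: [11637/64, 4969/32, 6011/32]
after L5 α=2/5: [53471/320, 3647/32, 31921/160]
after L6 α=1/2: [67231/640, 6111/64, 52721/320]
rounded: [105, 95, 165]

at x=0,y=0 over L1,L2,L3,L4,L5,L7:
L1 α=3/8: [693/8, 273/4, 303/4]
L2 α=1/2: [1989/16, 1273/8, 515/8]
L3 α=3/4: [11637/64, 4969/32, 6011/32]
L4 α=0: [11637/64, 4969/32, 6011/32]
L5 α=2/5: [53471/320, 3647/32, 31921/160]
L7 α=3/5: [58751/800, 3983/80, 47041/400]
rounded: [73, 50, 118]

query (1,0) [L1,L2,L3,L4,L5,L7] — begin 0,0,0
L1 α=1/2: [119, 229/2, 109/2]
L2 α=1/2: [307/2, 601/4, 189/4]
L3 α=1/2: [355/4, 929/8, 957/8]
L4 α=0: [355/4, 929/8, 957/8]
L5 α=1/2: [1287/8, 1417/16, 1597/16]
L7 α=7/8: [13047/64, 1641/128, 10109/128]
→ [204, 13, 79]

at x=0,y=1 over L1,L2,L3,L4,L5,L7:
+L1 (α=1/2) → [217/2, 11/2, 21]
+L2 (α=1/4) → [747/8, 179/8, 42]
+L3 (α=5/7) → [2687/28, 3439/28, 107]
+L4 (α=1/2) → [8651/56, 9543/56, 157]
+L5 (α=5/8) → [52833/448, 96389/448, 691/8]
+L7 (α=1/5) → [60337/560, 112853/560, 881/10]
rounded: [108, 202, 88]


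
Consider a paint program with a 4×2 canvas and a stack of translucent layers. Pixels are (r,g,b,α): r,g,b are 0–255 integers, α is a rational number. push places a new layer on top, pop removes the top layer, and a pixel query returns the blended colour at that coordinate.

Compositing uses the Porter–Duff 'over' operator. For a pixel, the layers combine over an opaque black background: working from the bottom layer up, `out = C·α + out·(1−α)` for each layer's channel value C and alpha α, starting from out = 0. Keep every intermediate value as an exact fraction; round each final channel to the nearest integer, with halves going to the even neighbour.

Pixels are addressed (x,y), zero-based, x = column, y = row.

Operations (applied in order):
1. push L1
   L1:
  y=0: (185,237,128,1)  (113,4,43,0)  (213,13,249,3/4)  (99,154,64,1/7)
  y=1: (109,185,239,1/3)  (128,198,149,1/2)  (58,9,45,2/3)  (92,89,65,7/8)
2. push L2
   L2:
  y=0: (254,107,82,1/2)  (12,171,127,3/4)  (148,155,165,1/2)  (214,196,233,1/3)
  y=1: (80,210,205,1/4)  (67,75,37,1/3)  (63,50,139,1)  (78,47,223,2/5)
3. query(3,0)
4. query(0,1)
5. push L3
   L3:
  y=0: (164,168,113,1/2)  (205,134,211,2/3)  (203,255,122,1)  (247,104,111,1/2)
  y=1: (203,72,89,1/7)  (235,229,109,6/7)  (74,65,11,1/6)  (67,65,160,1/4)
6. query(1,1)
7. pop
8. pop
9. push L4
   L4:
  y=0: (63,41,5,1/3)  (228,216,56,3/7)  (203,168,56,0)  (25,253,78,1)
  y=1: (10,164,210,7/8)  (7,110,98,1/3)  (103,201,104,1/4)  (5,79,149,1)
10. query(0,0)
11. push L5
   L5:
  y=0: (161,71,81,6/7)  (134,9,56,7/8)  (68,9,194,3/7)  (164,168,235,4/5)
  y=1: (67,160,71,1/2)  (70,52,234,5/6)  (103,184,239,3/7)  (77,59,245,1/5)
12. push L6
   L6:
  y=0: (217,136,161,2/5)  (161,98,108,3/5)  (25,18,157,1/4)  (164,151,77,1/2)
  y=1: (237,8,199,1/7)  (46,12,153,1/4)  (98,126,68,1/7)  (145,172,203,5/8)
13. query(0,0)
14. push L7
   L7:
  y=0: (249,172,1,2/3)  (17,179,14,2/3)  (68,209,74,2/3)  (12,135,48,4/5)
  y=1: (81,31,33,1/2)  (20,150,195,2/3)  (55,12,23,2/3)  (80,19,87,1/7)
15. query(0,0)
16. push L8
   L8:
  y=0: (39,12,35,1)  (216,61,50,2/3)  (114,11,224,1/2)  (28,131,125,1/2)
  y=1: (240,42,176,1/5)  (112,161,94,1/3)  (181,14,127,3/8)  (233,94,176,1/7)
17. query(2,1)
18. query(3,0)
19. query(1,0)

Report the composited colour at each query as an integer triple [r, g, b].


at x=3,y=0 over L1,L2:
L1 α=1/7: [99/7, 22, 64/7]
L2 α=1/3: [1696/21, 80, 1759/21]
→ [81, 80, 84]

at x=0,y=1 over L1,L2:
L1 α=1/3: [109/3, 185/3, 239/3]
L2 α=1/4: [189/4, 395/4, 111]
= [47, 99, 111]

query (1,1) [L1,L2,L3] — begin 0,0,0
after L1 α=1/2: [64, 99, 149/2]
after L2 α=1/3: [65, 91, 62]
after L3 α=6/7: [1475/7, 1465/7, 716/7]
rounded: [211, 209, 102]

(0,0) stack=L1,L4; from [0,0,0]:
+L1 (α=1) → [185, 237, 128]
+L4 (α=1/3) → [433/3, 515/3, 87]
→ [144, 172, 87]

query (0,0) [L1,L4,L5,L6] — begin 0,0,0
L1 α=1: [185, 237, 128]
L4 α=1/3: [433/3, 515/3, 87]
L5 α=6/7: [3331/21, 1793/21, 573/7]
L6 α=2/5: [6369/35, 3697/35, 3973/35]
= [182, 106, 114]

query (0,0) [L1,L4,L5,L6,L7] — begin 0,0,0
after L1 α=1: [185, 237, 128]
after L4 α=1/3: [433/3, 515/3, 87]
after L5 α=6/7: [3331/21, 1793/21, 573/7]
after L6 α=2/5: [6369/35, 3697/35, 3973/35]
after L7 α=2/3: [7933/35, 15737/105, 4043/105]
→ [227, 150, 39]

at x=2,y=1 over L1,L4,L5,L6,L7,L8:
after L1 α=2/3: [116/3, 6, 30]
after L4 α=1/4: [219/4, 219/4, 97/2]
after L5 α=3/7: [528/7, 771/7, 911/7]
after L6 α=1/7: [3854/49, 5508/49, 5942/49]
after L7 α=2/3: [9244/147, 2228/49, 2732/49]
after L8 α=3/8: [126041/1176, 6599/196, 32329/392]
rounded: [107, 34, 82]

at x=3,y=0 over L1,L4,L5,L6,L7,L8:
L1 α=1/7: [99/7, 22, 64/7]
L4 α=1: [25, 253, 78]
L5 α=4/5: [681/5, 185, 1018/5]
L6 α=1/2: [1501/10, 168, 1403/10]
L7 α=4/5: [1981/50, 708/5, 3323/50]
L8 α=1/2: [3381/100, 1363/10, 9573/100]
rounded: [34, 136, 96]

query (1,0) [L1,L4,L5,L6,L7,L8] — begin 0,0,0
L1 α=0: [0, 0, 0]
L4 α=3/7: [684/7, 648/7, 24]
L5 α=7/8: [3625/28, 1089/56, 52]
L6 α=3/5: [10387/70, 9321/140, 428/5]
L7 α=2/3: [12767/210, 59441/420, 568/15]
L8 α=2/3: [103487/630, 110681/1260, 2068/45]
= [164, 88, 46]


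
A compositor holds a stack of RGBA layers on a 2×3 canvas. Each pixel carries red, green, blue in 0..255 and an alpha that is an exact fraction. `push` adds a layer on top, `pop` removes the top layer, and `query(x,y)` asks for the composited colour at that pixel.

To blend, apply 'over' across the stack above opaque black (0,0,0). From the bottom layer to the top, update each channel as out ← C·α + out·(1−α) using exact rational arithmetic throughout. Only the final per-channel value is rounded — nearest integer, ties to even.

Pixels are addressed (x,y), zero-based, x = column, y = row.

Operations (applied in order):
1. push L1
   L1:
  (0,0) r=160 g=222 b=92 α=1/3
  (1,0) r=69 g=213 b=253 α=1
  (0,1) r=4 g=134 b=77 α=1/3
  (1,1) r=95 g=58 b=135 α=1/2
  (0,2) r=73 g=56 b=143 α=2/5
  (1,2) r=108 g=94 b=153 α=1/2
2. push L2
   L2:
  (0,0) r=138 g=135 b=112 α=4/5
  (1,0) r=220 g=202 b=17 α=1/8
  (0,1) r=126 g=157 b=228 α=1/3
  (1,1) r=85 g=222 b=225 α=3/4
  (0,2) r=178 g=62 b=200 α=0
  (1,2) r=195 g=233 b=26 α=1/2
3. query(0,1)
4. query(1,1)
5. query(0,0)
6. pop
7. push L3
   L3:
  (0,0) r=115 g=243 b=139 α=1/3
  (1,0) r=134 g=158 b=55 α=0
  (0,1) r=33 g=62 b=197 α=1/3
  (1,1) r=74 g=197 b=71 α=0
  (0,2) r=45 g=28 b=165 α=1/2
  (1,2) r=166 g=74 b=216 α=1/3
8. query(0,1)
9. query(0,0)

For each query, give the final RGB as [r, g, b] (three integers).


at x=0,y=1 over L1,L2:
after L1 α=1/3: [4/3, 134/3, 77/3]
after L2 α=1/3: [386/9, 739/9, 838/9]
→ [43, 82, 93]

at x=1,y=1 over L1,L2:
+L1 (α=1/2) → [95/2, 29, 135/2]
+L2 (α=3/4) → [605/8, 695/4, 1485/8]
rounded: [76, 174, 186]

query (0,0) [L1,L2] — begin 0,0,0
+L1 (α=1/3) → [160/3, 74, 92/3]
+L2 (α=4/5) → [1816/15, 614/5, 1436/15]
→ [121, 123, 96]

(0,1) stack=L1,L3; from [0,0,0]:
after L1 α=1/3: [4/3, 134/3, 77/3]
after L3 α=1/3: [107/9, 454/9, 745/9]
rounded: [12, 50, 83]

(0,0) stack=L1,L3; from [0,0,0]:
L1 α=1/3: [160/3, 74, 92/3]
L3 α=1/3: [665/9, 391/3, 601/9]
rounded: [74, 130, 67]


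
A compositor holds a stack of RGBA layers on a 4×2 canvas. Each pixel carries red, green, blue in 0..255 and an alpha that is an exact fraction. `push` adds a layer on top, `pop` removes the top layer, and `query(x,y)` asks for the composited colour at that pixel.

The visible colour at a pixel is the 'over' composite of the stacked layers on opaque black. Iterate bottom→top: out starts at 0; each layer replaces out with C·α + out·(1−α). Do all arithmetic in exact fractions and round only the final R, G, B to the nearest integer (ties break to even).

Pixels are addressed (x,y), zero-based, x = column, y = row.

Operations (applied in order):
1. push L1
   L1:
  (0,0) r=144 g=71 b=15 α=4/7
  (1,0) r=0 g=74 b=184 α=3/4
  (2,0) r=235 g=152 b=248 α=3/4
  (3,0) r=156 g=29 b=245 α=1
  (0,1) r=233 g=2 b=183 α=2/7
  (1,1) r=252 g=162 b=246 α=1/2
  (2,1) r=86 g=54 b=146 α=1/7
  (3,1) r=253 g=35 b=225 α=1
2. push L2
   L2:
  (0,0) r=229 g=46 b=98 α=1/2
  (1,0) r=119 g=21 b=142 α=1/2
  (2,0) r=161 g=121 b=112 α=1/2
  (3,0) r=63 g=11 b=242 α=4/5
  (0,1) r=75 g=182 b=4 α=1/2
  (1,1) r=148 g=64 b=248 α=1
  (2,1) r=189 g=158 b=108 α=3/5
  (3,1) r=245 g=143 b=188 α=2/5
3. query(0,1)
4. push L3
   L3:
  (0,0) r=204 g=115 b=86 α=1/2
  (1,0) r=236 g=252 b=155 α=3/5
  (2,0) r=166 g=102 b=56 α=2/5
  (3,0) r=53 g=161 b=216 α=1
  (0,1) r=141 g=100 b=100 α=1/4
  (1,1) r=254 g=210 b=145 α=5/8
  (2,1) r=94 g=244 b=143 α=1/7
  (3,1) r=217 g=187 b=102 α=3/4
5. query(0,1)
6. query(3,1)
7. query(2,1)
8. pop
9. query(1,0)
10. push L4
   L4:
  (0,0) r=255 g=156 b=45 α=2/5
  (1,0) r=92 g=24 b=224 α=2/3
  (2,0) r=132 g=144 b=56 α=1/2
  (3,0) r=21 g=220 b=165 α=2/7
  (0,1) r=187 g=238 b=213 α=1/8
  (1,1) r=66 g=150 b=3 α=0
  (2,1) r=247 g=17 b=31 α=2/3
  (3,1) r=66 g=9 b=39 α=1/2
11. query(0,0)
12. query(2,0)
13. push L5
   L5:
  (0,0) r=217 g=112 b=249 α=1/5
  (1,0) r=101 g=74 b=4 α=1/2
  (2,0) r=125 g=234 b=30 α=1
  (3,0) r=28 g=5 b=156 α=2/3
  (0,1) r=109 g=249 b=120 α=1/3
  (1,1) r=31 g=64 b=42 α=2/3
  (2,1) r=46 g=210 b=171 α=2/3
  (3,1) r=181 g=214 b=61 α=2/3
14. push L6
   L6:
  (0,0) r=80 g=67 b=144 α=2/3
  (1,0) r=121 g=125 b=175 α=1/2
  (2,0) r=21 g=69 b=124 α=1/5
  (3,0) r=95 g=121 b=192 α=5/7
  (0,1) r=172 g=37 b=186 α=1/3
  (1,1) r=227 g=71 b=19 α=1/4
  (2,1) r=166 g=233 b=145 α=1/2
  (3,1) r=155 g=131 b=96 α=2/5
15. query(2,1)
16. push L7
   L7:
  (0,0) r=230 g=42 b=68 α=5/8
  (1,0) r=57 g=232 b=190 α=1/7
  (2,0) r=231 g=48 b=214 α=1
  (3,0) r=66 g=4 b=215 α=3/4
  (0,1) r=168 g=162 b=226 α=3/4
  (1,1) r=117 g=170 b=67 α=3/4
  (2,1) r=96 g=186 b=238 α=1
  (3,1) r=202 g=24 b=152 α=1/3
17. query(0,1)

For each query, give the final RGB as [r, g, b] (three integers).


(0,1) stack=L1,L2; from [0,0,0]:
+L1 (α=2/7) → [466/7, 4/7, 366/7]
+L2 (α=1/2) → [991/14, 639/7, 197/7]
= [71, 91, 28]

at x=0,y=1 over L1,L2,L3:
+L1 (α=2/7) → [466/7, 4/7, 366/7]
+L2 (α=1/2) → [991/14, 639/7, 197/7]
+L3 (α=1/4) → [4947/56, 2617/28, 1291/28]
rounded: [88, 93, 46]

(3,1) stack=L1,L2,L3; from [0,0,0]:
after L1 α=1: [253, 35, 225]
after L2 α=2/5: [1249/5, 391/5, 1051/5]
after L3 α=3/4: [1126/5, 799/5, 2581/20]
= [225, 160, 129]

query (2,1) [L1,L2,L3] — begin 0,0,0
after L1 α=1/7: [86/7, 54/7, 146/7]
after L2 α=3/5: [4141/35, 3426/35, 512/7]
after L3 α=1/7: [28136/245, 29096/245, 4073/49]
→ [115, 119, 83]

at x=1,y=0 over L1,L2:
L1 α=3/4: [0, 111/2, 138]
L2 α=1/2: [119/2, 153/4, 140]
→ [60, 38, 140]

query (0,0) [L1,L2,L4] — begin 0,0,0
L1 α=4/7: [576/7, 284/7, 60/7]
L2 α=1/2: [2179/14, 303/7, 373/7]
L4 α=2/5: [13677/70, 3093/35, 1749/35]
= [195, 88, 50]

query (2,0) [L1,L2,L4] — begin 0,0,0
L1 α=3/4: [705/4, 114, 186]
L2 α=1/2: [1349/8, 235/2, 149]
L4 α=1/2: [2405/16, 523/4, 205/2]
= [150, 131, 102]

at x=2,y=1 over L1,L2,L4,L5,L6:
after L1 α=1/7: [86/7, 54/7, 146/7]
after L2 α=3/5: [4141/35, 3426/35, 512/7]
after L4 α=2/3: [21431/105, 4616/105, 946/21]
after L5 α=2/3: [31091/315, 48716/315, 8128/63]
after L6 α=1/2: [83381/630, 122111/630, 17263/126]
= [132, 194, 137]

(0,1) stack=L1,L2,L4,L5,L6,L7; from [0,0,0]:
L1 α=2/7: [466/7, 4/7, 366/7]
L2 α=1/2: [991/14, 639/7, 197/7]
L4 α=1/8: [1365/16, 877/8, 205/4]
L5 α=1/3: [2237/24, 1873/12, 445/6]
L6 α=1/3: [4301/36, 2095/18, 1003/9]
L7 α=3/4: [22445/144, 10843/72, 7105/36]
→ [156, 151, 197]


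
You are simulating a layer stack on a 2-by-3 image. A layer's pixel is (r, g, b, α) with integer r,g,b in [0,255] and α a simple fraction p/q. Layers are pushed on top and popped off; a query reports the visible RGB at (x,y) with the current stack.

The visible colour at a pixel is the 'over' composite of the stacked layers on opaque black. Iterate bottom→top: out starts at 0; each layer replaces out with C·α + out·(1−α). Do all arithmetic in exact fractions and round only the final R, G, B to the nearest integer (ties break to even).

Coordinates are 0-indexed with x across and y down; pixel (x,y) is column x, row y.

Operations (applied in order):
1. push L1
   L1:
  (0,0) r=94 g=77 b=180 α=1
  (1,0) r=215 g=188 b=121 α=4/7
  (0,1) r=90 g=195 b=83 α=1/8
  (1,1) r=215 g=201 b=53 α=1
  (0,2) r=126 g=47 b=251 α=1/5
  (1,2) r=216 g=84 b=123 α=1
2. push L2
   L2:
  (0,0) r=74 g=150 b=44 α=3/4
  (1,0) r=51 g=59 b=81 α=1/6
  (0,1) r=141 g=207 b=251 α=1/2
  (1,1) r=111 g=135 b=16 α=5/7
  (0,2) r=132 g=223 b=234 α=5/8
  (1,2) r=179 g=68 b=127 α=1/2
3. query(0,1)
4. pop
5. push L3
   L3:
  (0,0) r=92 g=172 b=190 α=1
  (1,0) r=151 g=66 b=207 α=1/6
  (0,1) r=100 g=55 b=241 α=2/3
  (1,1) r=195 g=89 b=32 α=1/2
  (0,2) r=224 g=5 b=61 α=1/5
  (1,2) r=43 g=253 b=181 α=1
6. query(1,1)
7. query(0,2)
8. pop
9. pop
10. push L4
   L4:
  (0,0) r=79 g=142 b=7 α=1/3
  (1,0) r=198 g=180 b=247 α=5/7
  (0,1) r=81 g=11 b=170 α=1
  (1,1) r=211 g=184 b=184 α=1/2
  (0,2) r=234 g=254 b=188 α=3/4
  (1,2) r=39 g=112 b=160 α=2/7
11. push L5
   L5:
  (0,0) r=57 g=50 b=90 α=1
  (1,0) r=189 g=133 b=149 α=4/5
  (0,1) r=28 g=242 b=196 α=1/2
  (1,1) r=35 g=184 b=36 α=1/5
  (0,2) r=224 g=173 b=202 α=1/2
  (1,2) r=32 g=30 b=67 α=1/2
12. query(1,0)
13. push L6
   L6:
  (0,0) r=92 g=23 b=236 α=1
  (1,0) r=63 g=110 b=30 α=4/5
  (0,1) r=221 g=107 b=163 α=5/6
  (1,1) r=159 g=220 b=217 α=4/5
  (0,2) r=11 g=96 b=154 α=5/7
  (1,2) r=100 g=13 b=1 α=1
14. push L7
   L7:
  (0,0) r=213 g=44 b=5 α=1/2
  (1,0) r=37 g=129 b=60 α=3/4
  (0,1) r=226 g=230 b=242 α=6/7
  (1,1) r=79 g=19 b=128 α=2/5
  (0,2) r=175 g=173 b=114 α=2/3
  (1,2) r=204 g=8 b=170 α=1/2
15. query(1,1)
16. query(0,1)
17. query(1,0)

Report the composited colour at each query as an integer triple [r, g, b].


at x=0,y=1 over L1,L2:
L1 α=1/8: [45/4, 195/8, 83/8]
L2 α=1/2: [609/8, 1851/16, 2091/16]
→ [76, 116, 131]

query (1,1) [L1,L3] — begin 0,0,0
L1 α=1: [215, 201, 53]
L3 α=1/2: [205, 145, 85/2]
→ [205, 145, 42]

query (0,2) [L1,L3] — begin 0,0,0
+L1 (α=1/5) → [126/5, 47/5, 251/5]
+L3 (α=1/5) → [1624/25, 213/25, 1309/25]
= [65, 9, 52]

query (1,0) [L4,L5] — begin 0,0,0
after L4 α=5/7: [990/7, 900/7, 1235/7]
after L5 α=4/5: [6282/35, 4624/35, 5407/35]
rounded: [179, 132, 154]

query (1,1) [L4,L5,L6,L7] — begin 0,0,0
after L4 α=1/2: [211/2, 92, 92]
after L5 α=1/5: [457/5, 552/5, 404/5]
after L6 α=4/5: [3637/25, 4952/25, 4744/25]
after L7 α=2/5: [14861/125, 15806/125, 20632/125]
rounded: [119, 126, 165]

query (0,1) [L4,L5,L6,L7] — begin 0,0,0
L4 α=1: [81, 11, 170]
L5 α=1/2: [109/2, 253/2, 183]
L6 α=5/6: [773/4, 441/4, 499/3]
L7 α=6/7: [6197/28, 5961/28, 4855/21]
rounded: [221, 213, 231]

query (1,0) [L4,L5,L6,L7] — begin 0,0,0
+L4 (α=5/7) → [990/7, 900/7, 1235/7]
+L5 (α=4/5) → [6282/35, 4624/35, 5407/35]
+L6 (α=4/5) → [15102/175, 20024/175, 9607/175]
+L7 (α=3/4) → [34527/700, 87749/700, 41107/700]
→ [49, 125, 59]


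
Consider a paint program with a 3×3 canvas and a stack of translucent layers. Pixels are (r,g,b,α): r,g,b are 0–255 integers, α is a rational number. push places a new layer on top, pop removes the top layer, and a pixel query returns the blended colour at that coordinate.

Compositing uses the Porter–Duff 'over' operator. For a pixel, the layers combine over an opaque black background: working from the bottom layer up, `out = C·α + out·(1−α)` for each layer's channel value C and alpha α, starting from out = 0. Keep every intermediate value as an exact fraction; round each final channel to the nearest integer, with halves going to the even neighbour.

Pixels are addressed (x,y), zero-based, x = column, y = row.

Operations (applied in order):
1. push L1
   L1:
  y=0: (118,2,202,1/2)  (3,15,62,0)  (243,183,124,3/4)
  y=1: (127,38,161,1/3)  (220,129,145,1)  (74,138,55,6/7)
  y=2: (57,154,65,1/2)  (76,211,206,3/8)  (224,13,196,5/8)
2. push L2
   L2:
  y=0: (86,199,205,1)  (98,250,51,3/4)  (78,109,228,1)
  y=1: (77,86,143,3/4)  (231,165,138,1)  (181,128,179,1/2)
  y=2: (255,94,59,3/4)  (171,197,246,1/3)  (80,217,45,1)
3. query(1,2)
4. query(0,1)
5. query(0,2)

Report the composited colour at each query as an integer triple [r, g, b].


(1,2) stack=L1,L2; from [0,0,0]:
after L1 α=3/8: [57/2, 633/8, 309/4]
after L2 α=1/3: [76, 1421/12, 267/2]
= [76, 118, 134]

(0,1) stack=L1,L2; from [0,0,0]:
+L1 (α=1/3) → [127/3, 38/3, 161/3]
+L2 (α=3/4) → [205/3, 203/3, 362/3]
→ [68, 68, 121]

at x=0,y=2 over L1,L2:
+L1 (α=1/2) → [57/2, 77, 65/2]
+L2 (α=3/4) → [1587/8, 359/4, 419/8]
→ [198, 90, 52]


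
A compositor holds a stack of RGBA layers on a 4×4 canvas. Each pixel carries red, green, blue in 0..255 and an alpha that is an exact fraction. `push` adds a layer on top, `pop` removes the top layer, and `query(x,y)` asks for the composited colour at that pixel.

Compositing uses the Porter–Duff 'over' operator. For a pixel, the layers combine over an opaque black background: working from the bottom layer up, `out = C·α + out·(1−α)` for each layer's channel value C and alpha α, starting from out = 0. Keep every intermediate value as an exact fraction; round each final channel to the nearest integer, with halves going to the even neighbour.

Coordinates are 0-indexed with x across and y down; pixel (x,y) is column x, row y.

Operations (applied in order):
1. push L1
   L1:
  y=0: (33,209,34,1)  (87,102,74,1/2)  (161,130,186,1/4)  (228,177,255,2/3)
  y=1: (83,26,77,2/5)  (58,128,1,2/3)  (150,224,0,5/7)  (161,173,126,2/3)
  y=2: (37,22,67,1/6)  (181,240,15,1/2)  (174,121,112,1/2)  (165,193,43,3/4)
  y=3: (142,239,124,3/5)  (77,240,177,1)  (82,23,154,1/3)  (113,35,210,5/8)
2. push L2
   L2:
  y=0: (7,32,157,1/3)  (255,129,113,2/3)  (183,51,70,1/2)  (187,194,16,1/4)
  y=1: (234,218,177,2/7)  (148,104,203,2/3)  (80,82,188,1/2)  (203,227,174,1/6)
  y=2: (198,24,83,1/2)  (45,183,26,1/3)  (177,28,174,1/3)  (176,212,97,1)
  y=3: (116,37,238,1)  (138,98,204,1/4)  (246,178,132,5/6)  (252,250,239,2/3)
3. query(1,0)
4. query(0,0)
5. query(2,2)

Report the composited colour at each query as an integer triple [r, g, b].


query (1,0) [L1,L2] — begin 0,0,0
+L1 (α=1/2) → [87/2, 51, 37]
+L2 (α=2/3) → [369/2, 103, 263/3]
rounded: [184, 103, 88]

(0,0) stack=L1,L2; from [0,0,0]:
+L1 (α=1) → [33, 209, 34]
+L2 (α=1/3) → [73/3, 150, 75]
= [24, 150, 75]

at x=2,y=2 over L1,L2:
+L1 (α=1/2) → [87, 121/2, 56]
+L2 (α=1/3) → [117, 149/3, 286/3]
rounded: [117, 50, 95]


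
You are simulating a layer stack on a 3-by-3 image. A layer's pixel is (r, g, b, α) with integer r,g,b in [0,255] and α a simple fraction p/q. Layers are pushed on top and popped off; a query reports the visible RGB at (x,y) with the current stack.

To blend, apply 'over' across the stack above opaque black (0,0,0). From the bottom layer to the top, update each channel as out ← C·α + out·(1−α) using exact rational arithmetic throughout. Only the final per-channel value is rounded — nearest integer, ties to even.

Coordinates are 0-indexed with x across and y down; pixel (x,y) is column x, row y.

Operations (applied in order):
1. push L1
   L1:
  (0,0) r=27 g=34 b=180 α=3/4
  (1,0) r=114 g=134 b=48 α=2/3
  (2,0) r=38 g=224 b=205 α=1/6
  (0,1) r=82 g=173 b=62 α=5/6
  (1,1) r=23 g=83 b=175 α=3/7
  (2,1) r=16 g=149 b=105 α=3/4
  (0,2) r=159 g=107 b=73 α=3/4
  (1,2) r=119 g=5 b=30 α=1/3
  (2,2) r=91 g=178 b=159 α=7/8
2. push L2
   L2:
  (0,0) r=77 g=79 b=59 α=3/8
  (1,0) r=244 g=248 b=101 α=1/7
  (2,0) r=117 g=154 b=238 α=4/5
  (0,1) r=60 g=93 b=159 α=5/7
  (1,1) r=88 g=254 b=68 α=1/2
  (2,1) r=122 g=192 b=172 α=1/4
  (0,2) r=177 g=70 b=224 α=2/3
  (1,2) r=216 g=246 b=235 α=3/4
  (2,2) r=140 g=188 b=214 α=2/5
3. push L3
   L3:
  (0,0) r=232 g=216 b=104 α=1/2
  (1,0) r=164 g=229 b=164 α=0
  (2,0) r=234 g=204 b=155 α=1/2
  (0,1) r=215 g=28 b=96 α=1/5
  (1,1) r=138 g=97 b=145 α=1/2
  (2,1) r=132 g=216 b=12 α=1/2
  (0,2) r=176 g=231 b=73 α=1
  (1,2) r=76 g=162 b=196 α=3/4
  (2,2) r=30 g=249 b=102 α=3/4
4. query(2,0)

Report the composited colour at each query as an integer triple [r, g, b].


at x=2,y=0 over L1,L2,L3:
+L1 (α=1/6) → [19/3, 112/3, 205/6]
+L2 (α=4/5) → [1423/15, 392/3, 5917/30]
+L3 (α=1/2) → [4933/30, 502/3, 10567/60]
rounded: [164, 167, 176]


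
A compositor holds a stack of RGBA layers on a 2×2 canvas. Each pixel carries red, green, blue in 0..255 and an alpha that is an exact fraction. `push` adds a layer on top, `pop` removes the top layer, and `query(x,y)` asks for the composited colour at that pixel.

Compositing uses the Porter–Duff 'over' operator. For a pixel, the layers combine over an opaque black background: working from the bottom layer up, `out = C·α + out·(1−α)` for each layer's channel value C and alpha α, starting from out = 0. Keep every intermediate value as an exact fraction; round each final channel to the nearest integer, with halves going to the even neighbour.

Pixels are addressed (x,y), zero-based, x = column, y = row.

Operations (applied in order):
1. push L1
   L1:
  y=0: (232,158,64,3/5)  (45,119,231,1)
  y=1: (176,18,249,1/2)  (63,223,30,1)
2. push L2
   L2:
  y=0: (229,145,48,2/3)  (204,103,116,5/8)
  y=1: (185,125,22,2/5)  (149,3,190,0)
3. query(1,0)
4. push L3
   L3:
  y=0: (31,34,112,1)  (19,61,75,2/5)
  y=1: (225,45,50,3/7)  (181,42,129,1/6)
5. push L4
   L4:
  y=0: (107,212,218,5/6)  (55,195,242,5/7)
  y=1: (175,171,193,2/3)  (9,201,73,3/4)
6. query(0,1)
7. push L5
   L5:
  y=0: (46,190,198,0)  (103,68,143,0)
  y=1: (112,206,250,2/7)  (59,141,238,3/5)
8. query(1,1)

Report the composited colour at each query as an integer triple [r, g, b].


(1,0) stack=L1,L2; from [0,0,0]:
L1 α=1: [45, 119, 231]
L2 α=5/8: [1155/8, 109, 1273/8]
rounded: [144, 109, 159]

(0,1) stack=L1,L2,L3,L4; from [0,0,0]:
L1 α=1/2: [88, 9, 249/2]
L2 α=2/5: [634/5, 277/5, 167/2]
L3 α=3/7: [5911/35, 1783/35, 484/7]
L4 α=2/3: [18161/105, 13753/105, 1062/7]
→ [173, 131, 152]

(1,1) stack=L1,L2,L3,L4,L5; from [0,0,0]:
+L1 (α=1) → [63, 223, 30]
+L2 (α=0) → [63, 223, 30]
+L3 (α=1/6) → [248/3, 1157/6, 93/2]
+L4 (α=3/4) → [329/12, 4775/24, 531/8]
+L5 (α=3/5) → [1391/30, 9851/60, 3387/20]
→ [46, 164, 169]


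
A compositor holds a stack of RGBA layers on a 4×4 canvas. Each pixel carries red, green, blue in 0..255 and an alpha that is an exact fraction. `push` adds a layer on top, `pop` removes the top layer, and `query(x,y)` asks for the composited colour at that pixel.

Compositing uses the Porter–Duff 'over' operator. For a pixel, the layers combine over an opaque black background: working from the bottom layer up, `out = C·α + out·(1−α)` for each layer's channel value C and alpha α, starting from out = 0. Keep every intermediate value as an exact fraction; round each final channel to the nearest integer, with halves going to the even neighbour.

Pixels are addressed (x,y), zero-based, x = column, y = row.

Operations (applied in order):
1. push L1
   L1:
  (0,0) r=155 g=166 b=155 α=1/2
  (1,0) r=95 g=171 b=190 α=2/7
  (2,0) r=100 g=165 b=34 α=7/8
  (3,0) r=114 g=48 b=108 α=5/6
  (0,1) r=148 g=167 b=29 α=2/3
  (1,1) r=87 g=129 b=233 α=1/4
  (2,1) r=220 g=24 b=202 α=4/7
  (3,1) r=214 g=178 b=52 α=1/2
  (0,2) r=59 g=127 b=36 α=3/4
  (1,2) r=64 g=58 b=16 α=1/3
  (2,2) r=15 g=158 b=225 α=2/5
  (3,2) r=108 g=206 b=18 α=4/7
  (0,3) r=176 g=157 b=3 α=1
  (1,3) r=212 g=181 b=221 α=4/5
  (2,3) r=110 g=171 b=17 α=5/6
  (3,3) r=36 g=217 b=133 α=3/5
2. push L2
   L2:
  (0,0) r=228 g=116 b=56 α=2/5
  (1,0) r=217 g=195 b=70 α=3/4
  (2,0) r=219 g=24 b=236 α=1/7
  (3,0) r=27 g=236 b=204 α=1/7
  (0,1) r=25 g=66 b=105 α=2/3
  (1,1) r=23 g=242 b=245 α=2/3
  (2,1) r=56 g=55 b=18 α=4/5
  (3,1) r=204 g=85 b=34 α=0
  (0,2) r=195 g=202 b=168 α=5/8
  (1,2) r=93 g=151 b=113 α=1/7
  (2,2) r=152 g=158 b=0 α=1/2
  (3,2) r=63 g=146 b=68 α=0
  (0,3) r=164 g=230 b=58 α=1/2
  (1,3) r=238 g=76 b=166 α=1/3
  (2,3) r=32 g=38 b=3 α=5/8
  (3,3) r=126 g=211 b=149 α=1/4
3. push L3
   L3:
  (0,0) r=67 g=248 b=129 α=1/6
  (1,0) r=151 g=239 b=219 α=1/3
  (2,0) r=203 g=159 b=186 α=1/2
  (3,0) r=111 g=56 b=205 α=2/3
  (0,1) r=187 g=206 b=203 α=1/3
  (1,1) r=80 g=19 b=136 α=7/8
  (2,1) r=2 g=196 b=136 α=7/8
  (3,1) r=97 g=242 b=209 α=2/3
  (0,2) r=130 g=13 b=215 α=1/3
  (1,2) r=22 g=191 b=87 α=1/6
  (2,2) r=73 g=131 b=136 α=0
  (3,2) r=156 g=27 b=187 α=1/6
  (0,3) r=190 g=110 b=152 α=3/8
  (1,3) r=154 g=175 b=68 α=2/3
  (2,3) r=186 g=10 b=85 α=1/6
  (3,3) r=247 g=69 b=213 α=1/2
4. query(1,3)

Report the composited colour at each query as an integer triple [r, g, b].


query (1,3) [L1,L2,L3] — begin 0,0,0
+L1 (α=4/5) → [848/5, 724/5, 884/5]
+L2 (α=1/3) → [962/5, 1828/15, 866/5]
+L3 (α=2/3) → [834/5, 7078/45, 1546/15]
rounded: [167, 157, 103]


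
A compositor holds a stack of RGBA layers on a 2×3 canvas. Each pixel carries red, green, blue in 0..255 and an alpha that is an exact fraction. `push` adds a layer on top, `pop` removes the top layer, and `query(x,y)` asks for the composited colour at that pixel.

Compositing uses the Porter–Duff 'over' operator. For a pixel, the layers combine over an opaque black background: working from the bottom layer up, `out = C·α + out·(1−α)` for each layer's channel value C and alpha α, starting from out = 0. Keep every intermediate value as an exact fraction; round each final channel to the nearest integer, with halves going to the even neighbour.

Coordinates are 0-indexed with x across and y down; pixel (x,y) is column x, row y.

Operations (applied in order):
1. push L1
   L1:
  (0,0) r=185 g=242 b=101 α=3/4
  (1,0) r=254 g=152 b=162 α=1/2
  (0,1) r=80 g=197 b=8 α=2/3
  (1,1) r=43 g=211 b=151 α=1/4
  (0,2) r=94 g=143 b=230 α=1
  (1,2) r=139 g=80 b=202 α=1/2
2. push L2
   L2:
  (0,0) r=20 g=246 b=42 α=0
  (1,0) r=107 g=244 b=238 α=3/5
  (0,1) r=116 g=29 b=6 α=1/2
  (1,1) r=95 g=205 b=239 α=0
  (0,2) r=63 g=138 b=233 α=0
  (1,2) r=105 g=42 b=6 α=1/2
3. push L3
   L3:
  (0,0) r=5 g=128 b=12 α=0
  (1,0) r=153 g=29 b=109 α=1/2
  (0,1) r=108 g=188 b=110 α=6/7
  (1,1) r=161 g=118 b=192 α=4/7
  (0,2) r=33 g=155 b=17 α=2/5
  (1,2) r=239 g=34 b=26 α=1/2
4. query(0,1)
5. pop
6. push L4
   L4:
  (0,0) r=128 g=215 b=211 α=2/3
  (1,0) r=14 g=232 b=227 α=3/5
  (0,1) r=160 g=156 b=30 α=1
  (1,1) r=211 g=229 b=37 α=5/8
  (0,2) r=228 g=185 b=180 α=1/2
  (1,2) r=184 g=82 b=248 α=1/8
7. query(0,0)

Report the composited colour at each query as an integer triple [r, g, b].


at x=0,y=1 over L1,L2,L3:
L1 α=2/3: [160/3, 394/3, 16/3]
L2 α=1/2: [254/3, 481/6, 17/3]
L3 α=6/7: [314/3, 7249/42, 1997/21]
rounded: [105, 173, 95]

at x=0,y=0 over L1,L2,L4:
after L1 α=3/4: [555/4, 363/2, 303/4]
after L2 α=0: [555/4, 363/2, 303/4]
after L4 α=2/3: [1579/12, 1223/6, 1991/12]
= [132, 204, 166]


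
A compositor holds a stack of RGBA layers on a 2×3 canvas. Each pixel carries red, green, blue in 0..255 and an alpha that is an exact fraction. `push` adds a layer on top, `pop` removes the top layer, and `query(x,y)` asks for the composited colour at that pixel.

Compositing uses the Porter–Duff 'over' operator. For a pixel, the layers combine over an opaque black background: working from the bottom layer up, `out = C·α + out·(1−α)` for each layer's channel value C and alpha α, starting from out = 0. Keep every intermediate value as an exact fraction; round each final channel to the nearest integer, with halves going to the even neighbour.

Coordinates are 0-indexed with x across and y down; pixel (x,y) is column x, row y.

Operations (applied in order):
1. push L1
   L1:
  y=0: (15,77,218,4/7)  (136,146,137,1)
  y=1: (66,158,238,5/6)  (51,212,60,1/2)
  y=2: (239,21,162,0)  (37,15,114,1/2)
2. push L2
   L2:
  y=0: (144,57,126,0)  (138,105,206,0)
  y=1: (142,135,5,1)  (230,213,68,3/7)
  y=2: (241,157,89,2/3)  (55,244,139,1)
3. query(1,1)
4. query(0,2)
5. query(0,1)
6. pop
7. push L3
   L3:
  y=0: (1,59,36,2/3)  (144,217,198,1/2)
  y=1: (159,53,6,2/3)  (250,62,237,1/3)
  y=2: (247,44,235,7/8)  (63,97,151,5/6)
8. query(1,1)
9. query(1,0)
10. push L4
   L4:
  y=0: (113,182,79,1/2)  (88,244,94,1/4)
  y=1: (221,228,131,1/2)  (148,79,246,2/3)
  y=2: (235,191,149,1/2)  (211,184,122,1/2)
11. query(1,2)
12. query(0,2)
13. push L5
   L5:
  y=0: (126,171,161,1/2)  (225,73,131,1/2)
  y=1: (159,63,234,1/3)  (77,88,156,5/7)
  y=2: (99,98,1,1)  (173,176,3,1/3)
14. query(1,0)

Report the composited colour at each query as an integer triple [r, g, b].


at x=1,y=1 over L1,L2:
L1 α=1/2: [51/2, 106, 30]
L2 α=3/7: [792/7, 1063/7, 324/7]
= [113, 152, 46]

query (0,2) [L1,L2] — begin 0,0,0
L1 α=0: [0, 0, 0]
L2 α=2/3: [482/3, 314/3, 178/3]
rounded: [161, 105, 59]

query (0,1) [L1,L2] — begin 0,0,0
L1 α=5/6: [55, 395/3, 595/3]
L2 α=1: [142, 135, 5]
rounded: [142, 135, 5]

at x=1,y=1 over L1,L3:
+L1 (α=1/2) → [51/2, 106, 30]
+L3 (α=1/3) → [301/3, 274/3, 99]
→ [100, 91, 99]

(1,0) stack=L1,L3; from [0,0,0]:
+L1 (α=1) → [136, 146, 137]
+L3 (α=1/2) → [140, 363/2, 335/2]
rounded: [140, 182, 168]

query (1,2) [L1,L3,L4] — begin 0,0,0
L1 α=1/2: [37/2, 15/2, 57]
L3 α=5/6: [667/12, 985/12, 406/3]
L4 α=1/2: [3199/24, 3193/24, 386/3]
rounded: [133, 133, 129]

at x=0,y=2 over L1,L3,L4:
+L1 (α=0) → [0, 0, 0]
+L3 (α=7/8) → [1729/8, 77/2, 1645/8]
+L4 (α=1/2) → [3609/16, 459/4, 2837/16]
→ [226, 115, 177]

query (1,0) [L1,L3,L4,L5] — begin 0,0,0
L1 α=1: [136, 146, 137]
L3 α=1/2: [140, 363/2, 335/2]
L4 α=1/4: [127, 1577/8, 1193/8]
L5 α=1/2: [176, 2161/16, 2241/16]
→ [176, 135, 140]


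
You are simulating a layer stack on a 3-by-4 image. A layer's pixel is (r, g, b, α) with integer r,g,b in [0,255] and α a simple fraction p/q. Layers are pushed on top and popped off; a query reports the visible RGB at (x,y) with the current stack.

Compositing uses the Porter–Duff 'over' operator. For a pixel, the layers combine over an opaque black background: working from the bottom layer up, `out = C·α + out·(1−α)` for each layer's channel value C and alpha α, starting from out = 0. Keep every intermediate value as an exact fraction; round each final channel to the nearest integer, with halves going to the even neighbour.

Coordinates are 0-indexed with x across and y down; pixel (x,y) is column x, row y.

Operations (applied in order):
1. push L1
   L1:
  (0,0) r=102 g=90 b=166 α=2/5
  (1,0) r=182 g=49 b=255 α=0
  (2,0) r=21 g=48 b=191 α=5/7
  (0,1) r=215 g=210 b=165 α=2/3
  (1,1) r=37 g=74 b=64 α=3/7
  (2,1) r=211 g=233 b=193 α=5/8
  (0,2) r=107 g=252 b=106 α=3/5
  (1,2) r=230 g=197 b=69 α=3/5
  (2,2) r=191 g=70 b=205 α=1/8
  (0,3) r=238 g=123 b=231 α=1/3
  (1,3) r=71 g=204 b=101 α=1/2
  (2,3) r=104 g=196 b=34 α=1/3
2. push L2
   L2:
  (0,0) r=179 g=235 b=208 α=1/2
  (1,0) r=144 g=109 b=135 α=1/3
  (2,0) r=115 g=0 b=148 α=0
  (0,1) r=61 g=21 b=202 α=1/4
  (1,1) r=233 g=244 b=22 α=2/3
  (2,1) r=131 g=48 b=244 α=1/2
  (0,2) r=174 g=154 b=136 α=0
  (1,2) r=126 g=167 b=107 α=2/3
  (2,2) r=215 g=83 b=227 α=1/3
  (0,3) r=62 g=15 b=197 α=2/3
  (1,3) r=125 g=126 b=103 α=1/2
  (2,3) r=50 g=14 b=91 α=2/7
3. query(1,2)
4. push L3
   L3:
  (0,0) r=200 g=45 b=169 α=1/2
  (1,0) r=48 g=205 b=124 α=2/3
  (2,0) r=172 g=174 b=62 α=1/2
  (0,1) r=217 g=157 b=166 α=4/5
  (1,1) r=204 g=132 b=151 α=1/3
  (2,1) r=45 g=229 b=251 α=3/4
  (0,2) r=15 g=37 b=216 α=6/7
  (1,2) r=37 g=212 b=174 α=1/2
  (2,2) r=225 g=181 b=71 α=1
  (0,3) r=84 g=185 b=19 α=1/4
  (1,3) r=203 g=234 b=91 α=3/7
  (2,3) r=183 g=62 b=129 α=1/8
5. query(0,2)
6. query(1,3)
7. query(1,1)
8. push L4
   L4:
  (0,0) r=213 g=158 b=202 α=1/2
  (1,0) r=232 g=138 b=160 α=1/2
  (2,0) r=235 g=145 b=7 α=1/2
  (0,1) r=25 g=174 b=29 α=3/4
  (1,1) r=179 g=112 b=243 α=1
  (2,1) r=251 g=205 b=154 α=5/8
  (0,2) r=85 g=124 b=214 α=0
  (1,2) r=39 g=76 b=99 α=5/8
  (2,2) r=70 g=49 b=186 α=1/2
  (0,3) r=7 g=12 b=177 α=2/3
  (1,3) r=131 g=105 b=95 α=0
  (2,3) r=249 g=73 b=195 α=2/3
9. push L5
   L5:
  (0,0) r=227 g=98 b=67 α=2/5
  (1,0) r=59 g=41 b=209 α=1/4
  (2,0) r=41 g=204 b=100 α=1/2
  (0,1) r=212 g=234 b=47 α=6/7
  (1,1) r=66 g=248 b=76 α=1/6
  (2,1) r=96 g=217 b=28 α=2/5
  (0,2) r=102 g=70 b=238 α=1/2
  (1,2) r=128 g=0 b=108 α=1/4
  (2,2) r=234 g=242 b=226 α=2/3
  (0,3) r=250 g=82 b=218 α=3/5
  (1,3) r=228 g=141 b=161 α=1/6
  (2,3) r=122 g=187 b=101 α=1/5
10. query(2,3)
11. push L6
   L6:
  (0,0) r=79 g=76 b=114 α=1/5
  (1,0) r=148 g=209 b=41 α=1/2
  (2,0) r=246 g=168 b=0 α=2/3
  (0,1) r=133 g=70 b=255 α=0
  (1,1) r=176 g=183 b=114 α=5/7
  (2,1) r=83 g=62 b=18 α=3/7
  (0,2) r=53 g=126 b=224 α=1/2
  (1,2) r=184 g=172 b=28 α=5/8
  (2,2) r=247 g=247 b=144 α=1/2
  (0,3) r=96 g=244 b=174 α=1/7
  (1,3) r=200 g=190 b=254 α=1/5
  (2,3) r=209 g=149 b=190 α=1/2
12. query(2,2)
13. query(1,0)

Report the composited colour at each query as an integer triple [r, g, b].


at x=1,y=2 over L1,L2:
+L1 (α=3/5) → [138, 591/5, 207/5]
+L2 (α=2/3) → [130, 2261/15, 1277/15]
rounded: [130, 151, 85]

at x=0,y=2 over L1,L2,L3:
after L1 α=3/5: [321/5, 756/5, 318/5]
after L2 α=0: [321/5, 756/5, 318/5]
after L3 α=6/7: [771/35, 1866/35, 6798/35]
rounded: [22, 53, 194]

at x=1,y=3 over L1,L2,L3:
after L1 α=1/2: [71/2, 102, 101/2]
after L2 α=1/2: [321/4, 114, 307/4]
after L3 α=3/7: [930/7, 1158/7, 580/7]
→ [133, 165, 83]

at x=1,y=1 over L1,L2,L3:
L1 α=3/7: [111/7, 222/7, 192/7]
L2 α=2/3: [3373/21, 3638/21, 500/21]
L3 α=1/3: [11030/63, 10048/63, 4171/63]
= [175, 159, 66]

at x=2,y=3 over L1,L2,L3,L4,L5:
+L1 (α=1/3) → [104/3, 196/3, 34/3]
+L2 (α=2/7) → [820/21, 152/3, 716/21]
+L3 (α=1/8) → [1369/24, 625/12, 1103/24]
+L4 (α=2/3) → [13321/72, 2377/36, 10463/72]
+L5 (α=1/5) → [15517/90, 812/9, 12281/90]
= [172, 90, 136]

(2,2) stack=L1,L2,L3,L4,L5,L6; from [0,0,0]:
after L1 α=1/8: [191/8, 35/4, 205/8]
after L2 α=1/3: [1051/12, 67/2, 371/4]
after L3 α=1: [225, 181, 71]
after L4 α=1/2: [295/2, 115, 257/2]
after L5 α=2/3: [1231/6, 599/3, 387/2]
after L6 α=1/2: [2713/12, 670/3, 675/4]
rounded: [226, 223, 169]

(1,0) stack=L1,L2,L3,L4,L5,L6; from [0,0,0]:
L1 α=0: [0, 0, 0]
L2 α=1/3: [48, 109/3, 45]
L3 α=2/3: [48, 1339/9, 293/3]
L4 α=1/2: [140, 2581/18, 773/6]
L5 α=1/4: [479/4, 2827/24, 1191/8]
L6 α=1/2: [1071/8, 7843/48, 1519/16]
rounded: [134, 163, 95]


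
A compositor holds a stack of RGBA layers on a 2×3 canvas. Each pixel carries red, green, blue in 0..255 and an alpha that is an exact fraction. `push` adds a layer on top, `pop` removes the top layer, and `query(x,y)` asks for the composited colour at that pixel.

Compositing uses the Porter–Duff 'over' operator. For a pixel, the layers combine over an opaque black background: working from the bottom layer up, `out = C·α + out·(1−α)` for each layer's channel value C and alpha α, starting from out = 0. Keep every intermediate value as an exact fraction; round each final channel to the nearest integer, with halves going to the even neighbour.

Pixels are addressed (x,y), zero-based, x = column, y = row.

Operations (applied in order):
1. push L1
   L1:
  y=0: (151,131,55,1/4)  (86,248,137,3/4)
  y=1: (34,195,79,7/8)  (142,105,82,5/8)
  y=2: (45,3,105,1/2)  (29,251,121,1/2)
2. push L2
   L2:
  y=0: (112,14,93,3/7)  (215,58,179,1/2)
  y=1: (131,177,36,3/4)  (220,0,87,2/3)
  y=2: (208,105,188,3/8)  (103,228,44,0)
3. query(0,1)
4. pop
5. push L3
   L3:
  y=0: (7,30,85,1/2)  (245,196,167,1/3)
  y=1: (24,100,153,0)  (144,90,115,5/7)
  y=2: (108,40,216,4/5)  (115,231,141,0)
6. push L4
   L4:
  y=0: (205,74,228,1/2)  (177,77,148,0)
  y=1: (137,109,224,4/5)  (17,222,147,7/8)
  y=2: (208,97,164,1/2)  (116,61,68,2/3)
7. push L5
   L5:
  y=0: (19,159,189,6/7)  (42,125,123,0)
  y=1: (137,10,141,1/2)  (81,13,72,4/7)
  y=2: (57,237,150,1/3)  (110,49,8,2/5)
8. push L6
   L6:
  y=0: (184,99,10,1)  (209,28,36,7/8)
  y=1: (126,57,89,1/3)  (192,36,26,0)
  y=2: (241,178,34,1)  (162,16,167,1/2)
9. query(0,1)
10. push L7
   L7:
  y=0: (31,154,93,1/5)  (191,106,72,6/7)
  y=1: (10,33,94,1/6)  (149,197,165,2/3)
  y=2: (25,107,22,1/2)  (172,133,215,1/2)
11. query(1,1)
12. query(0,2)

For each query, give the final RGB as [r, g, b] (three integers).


(0,1) stack=L1,L2; from [0,0,0]:
after L1 α=7/8: [119/4, 1365/8, 553/8]
after L2 α=3/4: [1691/16, 5613/32, 1417/32]
rounded: [106, 175, 44]

(0,1) stack=L1,L3,L4,L5,L6; from [0,0,0]:
+L1 (α=7/8) → [119/4, 1365/8, 553/8]
+L3 (α=0) → [119/4, 1365/8, 553/8]
+L4 (α=4/5) → [2311/20, 4853/40, 7721/40]
+L5 (α=1/2) → [5051/40, 5253/80, 13361/80]
+L6 (α=1/3) → [7571/60, 2511/40, 16921/120]
→ [126, 63, 141]

at x=1,y=1 over L1,L3,L4,L5,L6,L7:
L1 α=5/8: [355/4, 525/8, 205/4]
L3 α=5/7: [1795/14, 2325/28, 1355/14]
L4 α=7/8: [3461/112, 45837/224, 15761/112]
L5 α=4/7: [46671/784, 149159/1568, 79539/784]
L6 α=0: [46671/784, 149159/1568, 79539/784]
L7 α=2/3: [280303/2352, 766951/4704, 112753/784]
→ [119, 163, 144]

at x=0,y=2 over L1,L3,L4,L5,L6,L7:
after L1 α=1/2: [45/2, 3/2, 105/2]
after L3 α=4/5: [909/10, 323/10, 1833/10]
after L4 α=1/2: [2989/20, 1293/20, 3473/20]
after L5 α=1/3: [3559/30, 1221/10, 4973/30]
after L6 α=1: [241, 178, 34]
after L7 α=1/2: [133, 285/2, 28]
= [133, 142, 28]


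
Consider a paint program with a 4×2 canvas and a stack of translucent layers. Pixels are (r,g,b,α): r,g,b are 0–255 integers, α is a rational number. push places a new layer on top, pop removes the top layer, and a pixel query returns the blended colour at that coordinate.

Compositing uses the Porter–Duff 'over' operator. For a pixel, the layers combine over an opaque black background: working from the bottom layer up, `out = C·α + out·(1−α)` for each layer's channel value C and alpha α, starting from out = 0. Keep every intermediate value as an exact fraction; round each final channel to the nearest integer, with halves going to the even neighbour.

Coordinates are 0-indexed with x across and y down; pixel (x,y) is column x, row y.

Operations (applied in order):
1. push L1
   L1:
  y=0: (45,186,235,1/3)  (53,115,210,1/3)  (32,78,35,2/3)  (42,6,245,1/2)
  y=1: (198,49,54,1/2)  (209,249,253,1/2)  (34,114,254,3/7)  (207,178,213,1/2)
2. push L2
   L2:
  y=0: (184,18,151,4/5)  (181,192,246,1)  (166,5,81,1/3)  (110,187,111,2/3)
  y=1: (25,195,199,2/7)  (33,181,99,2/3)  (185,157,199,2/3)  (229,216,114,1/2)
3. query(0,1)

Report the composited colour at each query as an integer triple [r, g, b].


query (0,1) [L1,L2] — begin 0,0,0
+L1 (α=1/2) → [99, 49/2, 27]
+L2 (α=2/7) → [545/7, 1025/14, 533/7]
= [78, 73, 76]
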